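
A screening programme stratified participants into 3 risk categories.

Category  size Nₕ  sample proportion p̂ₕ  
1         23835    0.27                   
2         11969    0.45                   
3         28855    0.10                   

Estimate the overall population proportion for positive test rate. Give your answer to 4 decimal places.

0.2275

Wₕ = Nₕ/N with N = 64659: 0.3686, 0.1851, 0.4463.
p̂_st = 0.3686·0.27 + 0.1851·0.45 + 0.4463·0.10 ≈ 0.227455... → 0.2275.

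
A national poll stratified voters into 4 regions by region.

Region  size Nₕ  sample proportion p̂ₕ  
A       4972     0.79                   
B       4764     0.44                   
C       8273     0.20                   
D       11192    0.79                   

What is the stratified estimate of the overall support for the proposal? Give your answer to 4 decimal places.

0.5657

N = 4972 + 4764 + 8273 + 11192 = 29201.
Overall proportion = Σ (Nₕ/N)·p̂ₕ.
Σ Nₕp̂ₕ = 3927.88 + 2096.16 + 1654.6 + 8841.68 = 16520.32.
16520.32 / 29201 = 0.565745... → 0.5657.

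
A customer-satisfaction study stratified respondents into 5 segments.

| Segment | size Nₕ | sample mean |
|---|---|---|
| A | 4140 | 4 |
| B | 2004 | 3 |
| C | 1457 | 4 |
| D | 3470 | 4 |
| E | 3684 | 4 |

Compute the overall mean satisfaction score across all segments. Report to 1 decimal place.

3.9

N = 4140 + 2004 + 1457 + 3470 + 3684 = 14755.
Weight each subgroup mean by Nₕ/N and sum.
Σ Nₕx̄ₕ = 4140·4 + 2004·3 + 1457·4 + 3470·4 + 3684·4 = 16560 + 6012 + 5828 + 13880 + 14736 = 57016.
Divide by N: 57016 / 14755 = 3.864... → 3.9.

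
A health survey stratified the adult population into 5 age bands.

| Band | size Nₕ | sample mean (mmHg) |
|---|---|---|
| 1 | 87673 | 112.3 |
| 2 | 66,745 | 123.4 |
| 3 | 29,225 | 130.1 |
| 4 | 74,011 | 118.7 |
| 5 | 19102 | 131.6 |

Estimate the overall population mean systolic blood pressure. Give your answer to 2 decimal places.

x̄_st = (Σ Nₕx̄ₕ) / (Σ Nₕ) = (87673·112.3 + 66745·123.4 + 29225·130.1 + 74011·118.7 + 19102·131.6) / 276756
= 33183112.3 / 276756 = 119.9002... → 119.90.

119.90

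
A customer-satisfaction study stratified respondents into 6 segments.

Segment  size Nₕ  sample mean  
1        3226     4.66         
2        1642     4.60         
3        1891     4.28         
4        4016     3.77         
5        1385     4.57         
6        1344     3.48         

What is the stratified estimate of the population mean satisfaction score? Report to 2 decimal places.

x̄_st = (Σ Nₕx̄ₕ) / (Σ Nₕ) = (3226·4.66 + 1642·4.60 + 1891·4.28 + 4016·3.77 + 1385·4.57 + 1344·3.48) / 13504
= 56826.73 / 13504 = 4.2081... → 4.21.

4.21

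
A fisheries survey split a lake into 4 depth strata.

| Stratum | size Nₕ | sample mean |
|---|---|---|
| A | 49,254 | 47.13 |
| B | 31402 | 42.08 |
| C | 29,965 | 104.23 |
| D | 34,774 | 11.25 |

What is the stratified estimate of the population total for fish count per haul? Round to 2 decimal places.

A: 49254·47.13 = 2321341.02
B: 31402·42.08 = 1321396.16
C: 29965·104.23 = 3123251.95
D: 34774·11.25 = 391207.5
τ̂ = Σ Nₕx̄ₕ = 7157196.63.

7157196.63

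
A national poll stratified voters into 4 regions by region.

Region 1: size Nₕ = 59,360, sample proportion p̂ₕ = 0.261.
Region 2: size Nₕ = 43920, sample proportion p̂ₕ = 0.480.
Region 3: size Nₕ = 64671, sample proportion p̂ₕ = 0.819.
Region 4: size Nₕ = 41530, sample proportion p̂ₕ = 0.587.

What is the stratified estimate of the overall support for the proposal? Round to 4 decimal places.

N = 59360 + 43920 + 64671 + 41530 = 209481.
Overall proportion = Σ (Nₕ/N)·p̂ₕ.
Σ Nₕp̂ₕ = 15492.96 + 21081.6 + 52965.549 + 24378.11 = 113918.219.
113918.219 / 209481 = 0.543812... → 0.5438.

0.5438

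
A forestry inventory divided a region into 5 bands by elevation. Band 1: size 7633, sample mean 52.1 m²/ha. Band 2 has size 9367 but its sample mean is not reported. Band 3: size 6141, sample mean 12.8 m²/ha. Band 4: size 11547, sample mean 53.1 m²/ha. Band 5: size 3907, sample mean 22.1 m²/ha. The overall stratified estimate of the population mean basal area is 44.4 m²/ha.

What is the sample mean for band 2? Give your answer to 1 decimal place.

57.4

Σ Nₕx̄ₕ = N·μ, so 9367·x̄_2 = 38595·44.4 − (7633·52.1 + 6141·12.8 + 11547·53.1 + 3907·22.1).
= 1713618 − 1175774.5 = 537843.5.
x̄_2 = 537843.5 / 9367 = 57.419... → 57.4.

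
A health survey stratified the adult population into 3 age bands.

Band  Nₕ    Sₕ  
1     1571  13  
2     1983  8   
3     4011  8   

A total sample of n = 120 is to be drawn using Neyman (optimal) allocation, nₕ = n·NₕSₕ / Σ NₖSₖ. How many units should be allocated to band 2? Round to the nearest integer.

1: NₕSₕ = 1571·13 = 20423
2: NₕSₕ = 1983·8 = 15864
3: NₕSₕ = 4011·8 = 32088
Σ NₕSₕ = 68375.
n_2 = 120·15864/68375 = 27.842... → 28.

28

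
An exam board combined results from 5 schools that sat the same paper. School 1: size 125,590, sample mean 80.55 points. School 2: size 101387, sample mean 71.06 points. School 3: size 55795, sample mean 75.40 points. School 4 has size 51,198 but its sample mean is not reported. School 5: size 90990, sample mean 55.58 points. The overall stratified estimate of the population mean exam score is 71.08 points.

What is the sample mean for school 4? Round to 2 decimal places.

N = 125590 + 101387 + 55795 + 51198 + 90990 = 424960.
Overall total = μ·N = 71.08·424960 = 30206156.8.
Subtract the known strata: 125590·80.55 + 101387·71.06 + 55795·75.40 + 90990·55.58 = 26585001.92.
Remaining total for school 4: 30206156.8 − 26585001.92 = 3621154.88.
Divide by its size: 3621154.88 / 51198 = 70.7284... → 70.73.

70.73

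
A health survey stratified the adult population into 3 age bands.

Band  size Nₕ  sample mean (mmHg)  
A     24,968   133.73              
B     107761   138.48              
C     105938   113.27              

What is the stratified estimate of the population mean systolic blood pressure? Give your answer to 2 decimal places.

x̄_st = (Σ Nₕx̄ₕ) / (Σ Nₕ) = (24968·133.73 + 107761·138.48 + 105938·113.27) / 238667
= 30261311.18 / 238667 = 126.7930... → 126.79.

126.79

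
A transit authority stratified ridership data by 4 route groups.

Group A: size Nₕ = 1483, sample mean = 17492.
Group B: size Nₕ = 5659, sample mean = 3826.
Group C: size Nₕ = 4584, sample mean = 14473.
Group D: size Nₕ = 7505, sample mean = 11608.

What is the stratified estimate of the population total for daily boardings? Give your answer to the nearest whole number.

201054242

A: 1483·17492 = 25940636
B: 5659·3826 = 21651334
C: 4584·14473 = 66344232
D: 7505·11608 = 87118040
τ̂ = Σ Nₕx̄ₕ = 201054242.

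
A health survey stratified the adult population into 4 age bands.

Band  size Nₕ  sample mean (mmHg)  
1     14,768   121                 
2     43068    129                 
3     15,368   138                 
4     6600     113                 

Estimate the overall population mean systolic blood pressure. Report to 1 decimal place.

N = 79804; weights Wₕ = Nₕ/N = (0.1851, 0.5397, 0.1926, 0.0827).
x̄_st = Σ Wₕ·x̄ₕ = 0.1851·121 + 0.5397·129 + 0.1926·138 + 0.0827·113 ≈ 127.929...
→ 127.9.

127.9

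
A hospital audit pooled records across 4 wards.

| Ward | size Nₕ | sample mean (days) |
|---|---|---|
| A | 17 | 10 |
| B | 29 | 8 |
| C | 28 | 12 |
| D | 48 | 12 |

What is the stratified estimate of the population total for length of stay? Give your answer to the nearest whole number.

Population total = Σ Nₕ·x̄ₕ (each stratum's size times its mean).
17·10 + 29·8 + 28·12 + 48·12 = 170 + 232 + 336 + 576 = 1314.

1314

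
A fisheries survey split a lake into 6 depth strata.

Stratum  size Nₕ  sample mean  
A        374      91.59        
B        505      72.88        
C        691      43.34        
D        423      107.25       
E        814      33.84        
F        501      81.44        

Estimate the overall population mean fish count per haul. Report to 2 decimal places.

N = 3308; weights Wₕ = Nₕ/N = (0.1131, 0.1527, 0.2089, 0.1279, 0.2461, 0.1515).
x̄_st = Σ Wₕ·x̄ₕ = 0.1131·91.59 + 0.1527·72.88 + 0.2089·43.34 + 0.1279·107.25 + 0.2461·33.84 + 0.1515·81.44 ≈ 64.9096...
→ 64.91.

64.91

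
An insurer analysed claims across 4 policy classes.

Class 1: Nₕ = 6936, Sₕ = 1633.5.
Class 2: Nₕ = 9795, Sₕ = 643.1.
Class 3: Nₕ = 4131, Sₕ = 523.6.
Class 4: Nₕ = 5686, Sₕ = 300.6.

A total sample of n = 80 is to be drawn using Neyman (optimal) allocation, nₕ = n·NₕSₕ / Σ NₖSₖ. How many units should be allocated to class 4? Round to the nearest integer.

6

Σ NₕSₕ = 6936·1633.5 + 9795·643.1 + 4131·523.6 + 5686·300.6 = 21501323.7.
Share for 4: 1709211.6/21501323.7 = 0.07949.
n_4 = 80 × 0.07949 = 6.359... → 6.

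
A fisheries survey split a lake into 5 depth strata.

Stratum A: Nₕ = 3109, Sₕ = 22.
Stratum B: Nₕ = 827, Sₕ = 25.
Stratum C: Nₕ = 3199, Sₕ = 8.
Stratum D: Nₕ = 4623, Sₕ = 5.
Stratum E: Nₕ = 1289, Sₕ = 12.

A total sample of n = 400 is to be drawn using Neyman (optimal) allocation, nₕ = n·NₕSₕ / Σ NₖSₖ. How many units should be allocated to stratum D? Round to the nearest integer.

Σ NₕSₕ = 3109·22 + 827·25 + 3199·8 + 4623·5 + 1289·12 = 153248.
Share for D: 23115/153248 = 0.15083.
n_D = 400 × 0.15083 = 60.334... → 60.

60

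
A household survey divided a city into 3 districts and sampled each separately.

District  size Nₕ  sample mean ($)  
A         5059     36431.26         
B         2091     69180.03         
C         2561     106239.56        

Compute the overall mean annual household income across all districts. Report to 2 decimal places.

N = 5059 + 2091 + 2561 = 9711.
The stratified mean weights each stratum mean by its population share Nₕ/N.
Σ Nₕx̄ₕ = 5059·36431.26 + 2091·69180.03 + 2561·106239.56 = 184305744.34 + 144655442.73 + 272079513.16 = 601040700.23.
Divide by N: 601040700.23 / 9711 = 61892.7711... → 61892.77.

61892.77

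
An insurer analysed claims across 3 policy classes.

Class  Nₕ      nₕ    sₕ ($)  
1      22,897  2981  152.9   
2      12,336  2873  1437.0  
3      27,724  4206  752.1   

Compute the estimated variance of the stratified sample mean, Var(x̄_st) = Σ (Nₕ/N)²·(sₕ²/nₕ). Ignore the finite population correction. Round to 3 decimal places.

54.713

N = 62957. Term for each stratum: Wₕ²sₕ²/nₕ.
Var(x̄_st) = 1.037342 + 27.595520 + 26.079883 = 54.712745 → 54.713.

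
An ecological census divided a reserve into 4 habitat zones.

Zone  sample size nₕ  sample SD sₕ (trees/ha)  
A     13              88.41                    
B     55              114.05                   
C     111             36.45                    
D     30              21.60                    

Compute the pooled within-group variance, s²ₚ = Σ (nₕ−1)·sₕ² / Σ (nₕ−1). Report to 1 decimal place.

4662.8

A: (13−1)·88.41² = 12·7816.3281 = 93795.9372
B: (55−1)·114.05² = 54·13007.4025 = 702399.735
C: (111−1)·36.45² = 110·1328.6025 = 146146.275
D: (30−1)·21.60² = 29·466.56 = 13530.24
Numerator = 955872.1872; denominator = Σ(nₕ−1) = 205.
s²ₚ = 955872.1872/205 = 4662.791... → 4662.8.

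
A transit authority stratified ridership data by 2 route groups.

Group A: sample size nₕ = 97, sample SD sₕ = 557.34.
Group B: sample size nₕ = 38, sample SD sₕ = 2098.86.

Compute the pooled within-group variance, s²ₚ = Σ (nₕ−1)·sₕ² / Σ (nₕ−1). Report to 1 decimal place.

A: (97−1)·557.34² = 96·310627.8756 = 29820276.0576
B: (38−1)·2098.86² = 37·4405213.2996 = 162992892.0852
Numerator = 192813168.1428; denominator = Σ(nₕ−1) = 133.
s²ₚ = 192813168.1428/133 = 1449723.069... → 1449723.1.

1449723.1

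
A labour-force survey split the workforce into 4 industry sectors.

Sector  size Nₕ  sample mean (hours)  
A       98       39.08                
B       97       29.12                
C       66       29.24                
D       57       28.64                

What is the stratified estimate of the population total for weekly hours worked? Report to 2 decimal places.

A: 98·39.08 = 3829.84
B: 97·29.12 = 2824.64
C: 66·29.24 = 1929.84
D: 57·28.64 = 1632.48
τ̂ = Σ Nₕx̄ₕ = 10216.80.

10216.80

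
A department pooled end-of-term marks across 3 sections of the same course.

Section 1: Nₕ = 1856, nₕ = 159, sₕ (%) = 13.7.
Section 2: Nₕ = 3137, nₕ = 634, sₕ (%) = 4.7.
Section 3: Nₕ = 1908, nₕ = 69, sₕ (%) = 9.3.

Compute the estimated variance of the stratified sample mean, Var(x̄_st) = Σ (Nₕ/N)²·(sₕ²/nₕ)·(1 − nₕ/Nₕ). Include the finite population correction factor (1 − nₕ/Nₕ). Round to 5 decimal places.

N = 6901; Wₕ = Nₕ/N.
section 1: (1856/6901)²·13.7²/159·(1 − 159/1856) = 0.07806921
section 2: (3137/6901)²·4.7²/634·(1 − 634/3137) = 0.00574457
section 3: (1908/6901)²·9.3²/69·(1 − 69/1908) = 0.09235339
Sum = 0.17616717 → 0.17617.

0.17617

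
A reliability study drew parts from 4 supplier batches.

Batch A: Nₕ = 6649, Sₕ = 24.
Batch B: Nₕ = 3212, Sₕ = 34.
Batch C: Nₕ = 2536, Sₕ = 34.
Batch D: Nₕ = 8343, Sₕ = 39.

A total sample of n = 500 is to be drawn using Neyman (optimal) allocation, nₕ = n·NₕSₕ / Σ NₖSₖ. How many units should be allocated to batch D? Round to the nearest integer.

A: NₕSₕ = 6649·24 = 159576
B: NₕSₕ = 3212·34 = 109208
C: NₕSₕ = 2536·34 = 86224
D: NₕSₕ = 8343·39 = 325377
Σ NₕSₕ = 680385.
n_D = 500·325377/680385 = 239.112... → 239.

239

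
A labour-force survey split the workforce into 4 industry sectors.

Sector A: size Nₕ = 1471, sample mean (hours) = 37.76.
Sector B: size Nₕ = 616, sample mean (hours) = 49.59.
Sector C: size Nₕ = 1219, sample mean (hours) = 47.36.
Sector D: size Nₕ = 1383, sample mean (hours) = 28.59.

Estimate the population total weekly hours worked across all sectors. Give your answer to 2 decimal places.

183364.21

Population total = Σ Nₕ·x̄ₕ (each stratum's size times its mean).
1471·37.76 + 616·49.59 + 1219·47.36 + 1383·28.59 = 55544.96 + 30547.44 + 57731.84 + 39539.97 = 183364.21.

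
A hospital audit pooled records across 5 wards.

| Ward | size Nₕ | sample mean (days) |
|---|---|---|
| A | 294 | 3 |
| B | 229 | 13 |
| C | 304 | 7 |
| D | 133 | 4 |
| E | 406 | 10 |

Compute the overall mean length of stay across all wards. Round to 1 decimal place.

7.7

N = 294 + 229 + 304 + 133 + 406 = 1366.
Overall mean = Σ (Nₕ/N)·x̄ₕ — weight by population share, not a simple average.
Σ Nₕx̄ₕ = 294·3 + 229·13 + 304·7 + 133·4 + 406·10 = 882 + 2977 + 2128 + 532 + 4060 = 10579.
Divide by N: 10579 / 1366 = 7.745... → 7.7.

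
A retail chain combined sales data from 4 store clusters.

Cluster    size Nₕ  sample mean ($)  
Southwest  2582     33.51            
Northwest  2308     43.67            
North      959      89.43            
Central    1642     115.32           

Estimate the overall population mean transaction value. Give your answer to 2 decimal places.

61.73

N = 7491; weights Wₕ = Nₕ/N = (0.3447, 0.3081, 0.1280, 0.2192).
x̄_st = Σ Wₕ·x̄ₕ = 0.3447·33.51 + 0.3081·43.67 + 0.1280·89.43 + 0.2192·115.32 ≈ 61.7317...
→ 61.73.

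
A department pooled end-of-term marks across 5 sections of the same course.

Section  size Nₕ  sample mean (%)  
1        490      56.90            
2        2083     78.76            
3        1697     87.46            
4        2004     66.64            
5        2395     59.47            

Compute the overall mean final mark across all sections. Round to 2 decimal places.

N = 490 + 2083 + 1697 + 2004 + 2395 = 8669.
Overall mean = Σ (Nₕ/N)·x̄ₕ — weight by population share, not a simple average.
Σ Nₕx̄ₕ = 490·56.90 + 2083·78.76 + 1697·87.46 + 2004·66.64 + 2395·59.47 = 27881 + 164057.08 + 148419.62 + 133546.56 + 142430.65 = 616334.91.
Divide by N: 616334.91 / 8669 = 71.0964... → 71.10.

71.10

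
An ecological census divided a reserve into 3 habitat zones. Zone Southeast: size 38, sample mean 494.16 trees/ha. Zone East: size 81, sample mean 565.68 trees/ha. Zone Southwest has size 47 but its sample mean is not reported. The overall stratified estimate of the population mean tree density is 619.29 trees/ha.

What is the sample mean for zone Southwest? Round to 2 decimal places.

Σ Nₕx̄ₕ = N·μ, so 47·x̄_Southwest = 166·619.29 − (38·494.16 + 81·565.68).
= 102802.14 − 64598.16 = 38203.98.
x̄_Southwest = 38203.98 / 47 = 812.8506... → 812.85.

812.85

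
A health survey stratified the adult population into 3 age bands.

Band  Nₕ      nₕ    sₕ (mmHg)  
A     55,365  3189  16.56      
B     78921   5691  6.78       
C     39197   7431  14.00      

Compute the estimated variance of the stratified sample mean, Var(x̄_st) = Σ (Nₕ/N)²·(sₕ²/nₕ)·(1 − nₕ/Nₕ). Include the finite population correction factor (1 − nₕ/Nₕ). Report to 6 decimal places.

0.010896

N = 173483. Term for each stratum: Wₕ²sₕ²/nₕ·(1−nₕ/Nₕ).
Var(x̄_st) = 0.008253884 + 0.001551096 + 0.001091215 = 0.010896195 → 0.010896.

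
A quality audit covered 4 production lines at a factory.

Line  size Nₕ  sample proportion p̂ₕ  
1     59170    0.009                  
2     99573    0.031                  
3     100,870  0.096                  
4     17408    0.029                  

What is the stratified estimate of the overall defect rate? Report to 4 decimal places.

N = 59170 + 99573 + 100870 + 17408 = 277021.
Overall proportion = Σ (Nₕ/N)·p̂ₕ.
Σ Nₕp̂ₕ = 532.53 + 3086.763 + 9683.52 + 504.832 = 13807.645.
13807.645 / 277021 = 0.049843... → 0.0498.

0.0498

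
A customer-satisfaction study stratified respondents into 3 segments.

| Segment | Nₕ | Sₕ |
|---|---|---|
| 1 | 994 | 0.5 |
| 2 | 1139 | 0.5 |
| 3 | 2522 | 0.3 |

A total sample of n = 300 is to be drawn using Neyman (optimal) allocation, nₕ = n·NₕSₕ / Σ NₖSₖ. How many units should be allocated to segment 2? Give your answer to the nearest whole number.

94

Σ NₕSₕ = 994·0.5 + 1139·0.5 + 2522·0.3 = 1823.1.
Share for 2: 569.5/1823.1 = 0.31238.
n_2 = 300 × 0.31238 = 93.714... → 94.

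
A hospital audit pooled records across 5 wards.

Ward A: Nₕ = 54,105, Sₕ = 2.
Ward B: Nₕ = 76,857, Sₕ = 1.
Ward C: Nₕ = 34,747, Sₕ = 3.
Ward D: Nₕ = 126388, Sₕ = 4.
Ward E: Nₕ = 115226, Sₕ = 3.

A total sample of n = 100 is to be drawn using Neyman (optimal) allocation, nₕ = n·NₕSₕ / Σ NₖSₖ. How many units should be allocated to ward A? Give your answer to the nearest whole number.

A: NₕSₕ = 54105·2 = 108210
B: NₕSₕ = 76857·1 = 76857
C: NₕSₕ = 34747·3 = 104241
D: NₕSₕ = 126388·4 = 505552
E: NₕSₕ = 115226·3 = 345678
Σ NₕSₕ = 1140538.
n_A = 100·108210/1140538 = 9.488... → 9.

9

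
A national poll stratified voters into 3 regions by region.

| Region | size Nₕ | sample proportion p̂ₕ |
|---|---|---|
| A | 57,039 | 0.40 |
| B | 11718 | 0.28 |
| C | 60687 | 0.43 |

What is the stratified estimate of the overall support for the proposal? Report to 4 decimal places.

0.4032

Wₕ = Nₕ/N with N = 129444: 0.4406, 0.0905, 0.4688.
p̂_st = 0.4406·0.40 + 0.0905·0.28 + 0.4688·0.43 ≈ 0.403202... → 0.4032.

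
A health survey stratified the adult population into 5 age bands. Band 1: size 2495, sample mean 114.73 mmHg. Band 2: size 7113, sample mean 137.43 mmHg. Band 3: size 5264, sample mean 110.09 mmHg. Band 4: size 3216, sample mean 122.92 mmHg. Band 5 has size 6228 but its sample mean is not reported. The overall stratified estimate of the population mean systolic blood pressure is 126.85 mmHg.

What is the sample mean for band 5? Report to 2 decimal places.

135.82

Σ Nₕx̄ₕ = N·μ, so 6228·x̄_5 = 24316·126.85 − (2495·114.73 + 7113·137.43 + 5264·110.09 + 3216·122.92).
= 3084484.6 − 2238615.42 = 845869.18.
x̄_5 = 845869.18 / 6228 = 135.8171... → 135.82.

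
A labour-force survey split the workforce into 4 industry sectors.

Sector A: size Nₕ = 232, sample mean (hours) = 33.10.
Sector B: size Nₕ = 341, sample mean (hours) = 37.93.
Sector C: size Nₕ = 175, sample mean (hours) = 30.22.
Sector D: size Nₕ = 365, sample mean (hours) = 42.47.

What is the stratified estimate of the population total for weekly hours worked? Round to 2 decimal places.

41403.38

Population total = Σ Nₕ·x̄ₕ (each stratum's size times its mean).
232·33.10 + 341·37.93 + 175·30.22 + 365·42.47 = 7679.2 + 12934.13 + 5288.5 + 15501.55 = 41403.38.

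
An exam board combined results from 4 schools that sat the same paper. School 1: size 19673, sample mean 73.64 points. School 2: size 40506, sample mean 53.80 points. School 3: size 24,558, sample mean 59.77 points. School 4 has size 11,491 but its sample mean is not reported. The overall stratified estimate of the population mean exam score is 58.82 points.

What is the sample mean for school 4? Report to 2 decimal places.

49.11

N = 19673 + 40506 + 24558 + 11491 = 96228.
Overall total = μ·N = 58.82·96228 = 5660130.96.
Subtract the known strata: 19673·73.64 + 40506·53.80 + 24558·59.77 = 5095774.18.
Remaining total for school 4: 5660130.96 − 5095774.18 = 564356.78.
Divide by its size: 564356.78 / 11491 = 49.1129... → 49.11.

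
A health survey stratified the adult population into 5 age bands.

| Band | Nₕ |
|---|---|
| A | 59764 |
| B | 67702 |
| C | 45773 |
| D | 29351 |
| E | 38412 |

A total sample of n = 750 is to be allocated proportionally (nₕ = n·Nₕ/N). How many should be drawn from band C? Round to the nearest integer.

N = 59764 + 67702 + 45773 + 29351 + 38412 = 241002.
n_C = 750·45773/241002 = 142.446... → 142.

142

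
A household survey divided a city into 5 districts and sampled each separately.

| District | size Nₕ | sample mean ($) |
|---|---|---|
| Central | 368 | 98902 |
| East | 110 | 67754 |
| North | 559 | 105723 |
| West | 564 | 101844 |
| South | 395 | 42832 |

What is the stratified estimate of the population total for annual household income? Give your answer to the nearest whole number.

Estimate total by summing Nₕ·x̄ₕ over strata.
368·98902 + 110·67754 + 559·105723 + 564·101844 + 395·42832 = 36395936 + 7452940 + 59099157 + 57440016 + 16918640 = 177306689.

177306689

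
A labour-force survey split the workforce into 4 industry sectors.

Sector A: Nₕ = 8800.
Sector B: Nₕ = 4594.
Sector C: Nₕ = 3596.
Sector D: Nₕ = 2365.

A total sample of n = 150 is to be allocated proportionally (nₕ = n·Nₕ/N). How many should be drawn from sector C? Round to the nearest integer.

Share of sector C = 3596/19355 = 0.18579.
Allocate 150 × 0.18579 = 27.869... → 28.

28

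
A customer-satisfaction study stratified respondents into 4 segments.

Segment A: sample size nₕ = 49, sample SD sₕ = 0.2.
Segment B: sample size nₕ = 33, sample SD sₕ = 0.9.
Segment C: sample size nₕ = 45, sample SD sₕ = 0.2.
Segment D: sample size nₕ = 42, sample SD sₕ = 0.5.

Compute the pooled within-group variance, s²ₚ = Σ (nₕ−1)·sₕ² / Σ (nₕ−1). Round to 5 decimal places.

A: (49−1)·0.2² = 48·0.04 = 1.92
B: (33−1)·0.9² = 32·0.81 = 25.92
C: (45−1)·0.2² = 44·0.04 = 1.76
D: (42−1)·0.5² = 41·0.25 = 10.25
Numerator = 39.85; denominator = Σ(nₕ−1) = 165.
s²ₚ = 39.85/165 = 0.2415152... → 0.24152.

0.24152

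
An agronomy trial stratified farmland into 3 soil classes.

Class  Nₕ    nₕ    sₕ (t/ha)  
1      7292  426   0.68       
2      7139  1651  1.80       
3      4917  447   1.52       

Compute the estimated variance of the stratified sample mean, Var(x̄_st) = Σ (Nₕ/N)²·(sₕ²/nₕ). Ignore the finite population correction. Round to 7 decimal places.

N = 19348. Term for each stratum: Wₕ²sₕ²/nₕ.
Var(x̄_st) = 0.0001541805 + 0.0002671779 + 0.0003338166 = 0.0007551750 → 0.0007552.

0.0007552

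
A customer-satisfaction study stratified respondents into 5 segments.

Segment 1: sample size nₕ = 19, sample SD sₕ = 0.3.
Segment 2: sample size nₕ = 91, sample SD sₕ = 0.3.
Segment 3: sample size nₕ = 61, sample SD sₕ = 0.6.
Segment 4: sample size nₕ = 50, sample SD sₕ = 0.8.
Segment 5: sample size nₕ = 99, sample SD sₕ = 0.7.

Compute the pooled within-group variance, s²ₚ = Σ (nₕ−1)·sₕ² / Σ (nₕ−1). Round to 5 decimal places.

Degrees of freedom: 18 + 90 + 60 + 49 + 98 = 315.
Σ(nₕ−1)sₕ² = 18·0.09 + 90·0.09 + 60·0.36 + 49·0.64 + 98·0.49 = 110.7.
s²ₚ = 110.7 / 315 = 0.3514286... → 0.35143.

0.35143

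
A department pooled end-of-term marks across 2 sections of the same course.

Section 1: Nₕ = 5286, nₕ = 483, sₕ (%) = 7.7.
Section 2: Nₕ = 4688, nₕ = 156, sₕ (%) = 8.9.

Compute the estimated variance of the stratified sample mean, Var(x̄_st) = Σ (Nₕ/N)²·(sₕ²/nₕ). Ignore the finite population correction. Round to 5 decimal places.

0.14665

N = 9974. Term for each stratum: Wₕ²sₕ²/nₕ.
Var(x̄_st) = 0.03447862 + 0.11217392 = 0.14665254 → 0.14665.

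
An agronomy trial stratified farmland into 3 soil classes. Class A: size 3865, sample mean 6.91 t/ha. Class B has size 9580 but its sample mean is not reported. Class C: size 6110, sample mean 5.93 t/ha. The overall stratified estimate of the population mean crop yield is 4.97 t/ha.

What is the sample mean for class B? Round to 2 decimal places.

N = 3865 + 9580 + 6110 = 19555.
Overall total = μ·N = 4.97·19555 = 97188.35.
Subtract the known strata: 3865·6.91 + 6110·5.93 = 62939.45.
Remaining total for class B: 97188.35 − 62939.45 = 34248.9.
Divide by its size: 34248.9 / 9580 = 3.5750... → 3.58.

3.58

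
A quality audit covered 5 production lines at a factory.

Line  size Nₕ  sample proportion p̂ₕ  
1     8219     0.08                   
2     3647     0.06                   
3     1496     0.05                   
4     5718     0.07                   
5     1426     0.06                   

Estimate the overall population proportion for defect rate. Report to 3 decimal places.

0.070

Wₕ = Nₕ/N with N = 20506: 0.4008, 0.1779, 0.0730, 0.2788, 0.0695.
p̂_st = 0.4008·0.08 + 0.1779·0.06 + 0.0730·0.05 + 0.2788·0.07 + 0.0695·0.06 ≈ 0.07008... → 0.070.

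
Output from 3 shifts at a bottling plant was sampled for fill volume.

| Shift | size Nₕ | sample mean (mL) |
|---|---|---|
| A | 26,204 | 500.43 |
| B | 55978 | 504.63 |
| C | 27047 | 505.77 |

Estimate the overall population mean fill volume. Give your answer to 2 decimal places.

x̄_st = (Σ Nₕx̄ₕ) / (Σ Nₕ) = (26204·500.43 + 55978·504.63 + 27047·505.77) / 109229
= 55041007.05 / 109229 = 503.9047... → 503.90.

503.90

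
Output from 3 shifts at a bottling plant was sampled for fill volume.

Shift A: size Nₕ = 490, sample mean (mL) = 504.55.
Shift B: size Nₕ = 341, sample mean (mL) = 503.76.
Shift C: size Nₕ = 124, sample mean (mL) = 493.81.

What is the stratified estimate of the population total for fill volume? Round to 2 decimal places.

Population total = Σ Nₕ·x̄ₕ (each stratum's size times its mean).
490·504.55 + 341·503.76 + 124·493.81 = 247229.5 + 171782.16 + 61232.44 = 480244.10.

480244.10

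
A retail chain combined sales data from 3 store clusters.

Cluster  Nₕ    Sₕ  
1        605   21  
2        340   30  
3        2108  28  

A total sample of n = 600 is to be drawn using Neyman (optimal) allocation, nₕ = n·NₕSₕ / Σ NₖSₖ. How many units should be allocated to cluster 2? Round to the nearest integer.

Σ NₕSₕ = 605·21 + 340·30 + 2108·28 = 81929.
Share for 2: 10200/81929 = 0.12450.
n_2 = 600 × 0.12450 = 74.699... → 75.

75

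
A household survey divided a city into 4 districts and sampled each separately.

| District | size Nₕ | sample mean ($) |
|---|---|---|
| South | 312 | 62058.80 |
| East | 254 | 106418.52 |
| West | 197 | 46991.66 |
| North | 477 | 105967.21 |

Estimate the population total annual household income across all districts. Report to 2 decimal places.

106196365.87

Estimate total by summing Nₕ·x̄ₕ over strata.
312·62058.80 + 254·106418.52 + 197·46991.66 + 477·105967.21 = 19362345.6 + 27030304.08 + 9257357.02 + 50546359.17 = 106196365.87.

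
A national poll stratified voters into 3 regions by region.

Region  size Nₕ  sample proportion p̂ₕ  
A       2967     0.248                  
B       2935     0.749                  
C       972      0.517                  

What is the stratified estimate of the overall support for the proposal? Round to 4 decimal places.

0.4999

Wₕ = Nₕ/N with N = 6874: 0.4316, 0.4270, 0.1414.
p̂_st = 0.4316·0.248 + 0.4270·0.749 + 0.1414·0.517 ≈ 0.499950... → 0.4999.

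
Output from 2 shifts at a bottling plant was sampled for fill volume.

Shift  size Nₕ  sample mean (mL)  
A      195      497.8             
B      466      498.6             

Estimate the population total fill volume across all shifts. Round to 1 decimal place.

329418.6

Population total = Σ Nₕ·x̄ₕ (each stratum's size times its mean).
195·497.8 + 466·498.6 = 97071 + 232347.6 = 329418.6.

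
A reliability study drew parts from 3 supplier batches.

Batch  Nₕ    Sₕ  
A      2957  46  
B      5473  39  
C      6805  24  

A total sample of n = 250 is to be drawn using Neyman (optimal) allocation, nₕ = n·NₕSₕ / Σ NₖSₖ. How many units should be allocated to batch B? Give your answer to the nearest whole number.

104

Σ NₕSₕ = 2957·46 + 5473·39 + 6805·24 = 512789.
Share for B: 213447/512789 = 0.41625.
n_B = 250 × 0.41625 = 104.062... → 104.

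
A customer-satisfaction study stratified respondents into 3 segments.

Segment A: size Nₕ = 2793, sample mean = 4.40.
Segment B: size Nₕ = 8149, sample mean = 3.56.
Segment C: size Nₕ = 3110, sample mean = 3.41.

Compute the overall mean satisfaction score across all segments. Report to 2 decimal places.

3.69

N = 2793 + 8149 + 3110 = 14052.
Overall mean = Σ (Nₕ/N)·x̄ₕ — weight by population share, not a simple average.
Σ Nₕx̄ₕ = 2793·4.40 + 8149·3.56 + 3110·3.41 = 12289.2 + 29010.44 + 10605.1 = 51904.74.
Divide by N: 51904.74 / 14052 = 3.6938... → 3.69.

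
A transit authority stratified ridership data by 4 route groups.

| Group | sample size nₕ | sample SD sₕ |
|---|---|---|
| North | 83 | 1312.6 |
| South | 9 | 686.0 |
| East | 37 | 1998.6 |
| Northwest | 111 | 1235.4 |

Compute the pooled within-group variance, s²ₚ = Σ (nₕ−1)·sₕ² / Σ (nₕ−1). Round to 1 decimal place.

1935279.8

Degrees of freedom: 82 + 8 + 36 + 110 = 236.
Σ(nₕ−1)sₕ² = 82·1722918.76 + 8·470596 + 36·3994401.96 + 110·1526213.16 = 456726024.48.
s²ₚ = 456726024.48 / 236 = 1935279.765... → 1935279.8.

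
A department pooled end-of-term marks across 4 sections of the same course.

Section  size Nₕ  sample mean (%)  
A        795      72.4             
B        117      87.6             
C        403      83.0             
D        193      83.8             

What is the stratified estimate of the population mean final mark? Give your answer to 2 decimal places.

N = 1508; weights Wₕ = Nₕ/N = (0.5272, 0.0776, 0.2672, 0.1280).
x̄_st = Σ Wₕ·x̄ₕ = 0.5272·72.4 + 0.0776·87.6 + 0.2672·83.0 + 0.1280·83.8 ≈ 77.8711...
→ 77.87.

77.87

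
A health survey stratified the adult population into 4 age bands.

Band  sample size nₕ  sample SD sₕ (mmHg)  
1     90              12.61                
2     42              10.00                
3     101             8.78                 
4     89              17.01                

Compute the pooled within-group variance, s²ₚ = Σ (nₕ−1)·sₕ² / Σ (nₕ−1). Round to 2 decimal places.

Degrees of freedom: 89 + 41 + 100 + 88 = 318.
Σ(nₕ−1)sₕ² = 89·159.0121 + 41·100 + 100·77.0884 + 88·289.3401 = 51422.8457.
s²ₚ = 51422.8457 / 318 = 161.7071... → 161.71.

161.71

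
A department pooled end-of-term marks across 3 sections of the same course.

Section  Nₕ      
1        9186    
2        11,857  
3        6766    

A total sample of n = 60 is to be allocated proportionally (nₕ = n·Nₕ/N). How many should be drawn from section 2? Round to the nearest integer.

N = 9186 + 11857 + 6766 = 27809.
n_2 = 60·11857/27809 = 25.582... → 26.

26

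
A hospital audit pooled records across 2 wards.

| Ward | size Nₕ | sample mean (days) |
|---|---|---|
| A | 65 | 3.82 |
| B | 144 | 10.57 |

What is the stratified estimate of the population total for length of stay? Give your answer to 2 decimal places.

Population total = Σ Nₕ·x̄ₕ (each stratum's size times its mean).
65·3.82 + 144·10.57 = 248.3 + 1522.08 = 1770.38.

1770.38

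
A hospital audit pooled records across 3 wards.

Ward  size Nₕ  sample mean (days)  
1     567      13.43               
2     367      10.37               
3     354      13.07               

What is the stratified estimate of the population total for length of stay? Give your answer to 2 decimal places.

Population total = Σ Nₕ·x̄ₕ (each stratum's size times its mean).
567·13.43 + 367·10.37 + 354·13.07 = 7614.81 + 3805.79 + 4626.78 = 16047.38.

16047.38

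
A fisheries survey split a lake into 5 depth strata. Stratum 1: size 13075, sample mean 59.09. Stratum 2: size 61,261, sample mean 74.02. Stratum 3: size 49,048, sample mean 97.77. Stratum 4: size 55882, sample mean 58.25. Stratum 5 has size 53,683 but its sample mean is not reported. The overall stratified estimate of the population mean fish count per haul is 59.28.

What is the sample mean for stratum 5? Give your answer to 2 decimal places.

Σ Nₕx̄ₕ = N·μ, so 53683·x̄_5 = 232949·59.28 − (13075·59.09 + 61261·74.02 + 49048·97.77 + 55882·58.25).
= 13809216.72 − 13357690.43 = 451526.29.
x̄_5 = 451526.29 / 53683 = 8.4110... → 8.41.

8.41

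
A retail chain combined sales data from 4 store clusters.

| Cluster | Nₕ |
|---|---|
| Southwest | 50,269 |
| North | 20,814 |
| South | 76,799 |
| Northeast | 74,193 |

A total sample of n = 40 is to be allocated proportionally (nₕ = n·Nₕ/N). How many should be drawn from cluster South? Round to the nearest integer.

N = 50269 + 20814 + 76799 + 74193 = 222075.
n_South = 40·76799/222075 = 13.833... → 14.

14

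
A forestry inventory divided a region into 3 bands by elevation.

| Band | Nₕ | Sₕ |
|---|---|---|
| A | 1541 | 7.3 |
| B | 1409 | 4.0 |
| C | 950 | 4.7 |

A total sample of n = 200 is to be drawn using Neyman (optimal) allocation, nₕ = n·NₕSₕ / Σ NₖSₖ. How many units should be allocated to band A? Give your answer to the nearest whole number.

105

Σ NₕSₕ = 1541·7.3 + 1409·4.0 + 950·4.7 = 21350.3.
Share for A: 11249.3/21350.3 = 0.52689.
n_A = 200 × 0.52689 = 105.378... → 105.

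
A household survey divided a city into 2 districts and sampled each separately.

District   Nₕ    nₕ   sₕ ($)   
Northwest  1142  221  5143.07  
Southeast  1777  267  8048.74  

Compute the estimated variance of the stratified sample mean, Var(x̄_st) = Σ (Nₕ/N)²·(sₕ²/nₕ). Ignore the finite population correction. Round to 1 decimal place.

108238.6

N = 2919. Term for each stratum: Wₕ²sₕ²/nₕ.
Var(x̄_st) = 18319.6265 + 89918.9447 = 108238.5712 → 108238.6.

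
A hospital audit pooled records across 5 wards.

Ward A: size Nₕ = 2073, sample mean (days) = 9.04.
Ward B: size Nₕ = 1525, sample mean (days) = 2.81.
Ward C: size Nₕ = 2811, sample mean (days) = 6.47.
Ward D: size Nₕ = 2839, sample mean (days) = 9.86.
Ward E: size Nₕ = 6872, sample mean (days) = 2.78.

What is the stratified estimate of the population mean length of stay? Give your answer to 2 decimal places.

N = 16120; weights Wₕ = Nₕ/N = (0.1286, 0.0946, 0.1744, 0.1761, 0.4263).
x̄_st = Σ Wₕ·x̄ₕ = 0.1286·9.04 + 0.0946·2.81 + 0.1744·6.47 + 0.1761·9.86 + 0.4263·2.78 ≈ 5.4782...
→ 5.48.

5.48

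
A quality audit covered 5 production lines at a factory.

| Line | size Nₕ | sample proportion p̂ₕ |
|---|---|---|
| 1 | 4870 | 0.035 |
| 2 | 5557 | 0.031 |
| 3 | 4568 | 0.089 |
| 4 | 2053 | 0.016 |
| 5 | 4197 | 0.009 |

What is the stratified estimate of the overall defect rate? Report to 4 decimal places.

N = 4870 + 5557 + 4568 + 2053 + 4197 = 21245.
Overall proportion = Σ (Nₕ/N)·p̂ₕ.
Σ Nₕp̂ₕ = 170.45 + 172.267 + 406.552 + 32.848 + 37.773 = 819.89.
819.89 / 21245 = 0.038592... → 0.0386.

0.0386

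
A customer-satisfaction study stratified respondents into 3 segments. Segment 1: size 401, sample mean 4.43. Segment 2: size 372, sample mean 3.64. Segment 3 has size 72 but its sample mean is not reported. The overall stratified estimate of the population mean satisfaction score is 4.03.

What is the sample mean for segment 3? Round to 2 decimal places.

N = 401 + 372 + 72 = 845.
Overall total = μ·N = 4.03·845 = 3405.35.
Subtract the known strata: 401·4.43 + 372·3.64 = 3130.51.
Remaining total for segment 3: 3405.35 − 3130.51 = 274.84.
Divide by its size: 274.84 / 72 = 3.8172... → 3.82.

3.82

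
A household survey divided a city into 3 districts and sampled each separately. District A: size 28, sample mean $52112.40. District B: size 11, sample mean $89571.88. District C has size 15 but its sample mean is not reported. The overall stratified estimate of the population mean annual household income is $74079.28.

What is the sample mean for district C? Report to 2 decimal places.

103722.88

N = 28 + 11 + 15 = 54.
Overall total = μ·N = 74079.28·54 = 4000281.12.
Subtract the known strata: 28·52112.40 + 11·89571.88 = 2444437.88.
Remaining total for district C: 4000281.12 − 2444437.88 = 1555843.24.
Divide by its size: 1555843.24 / 15 = 103722.8827... → 103722.88.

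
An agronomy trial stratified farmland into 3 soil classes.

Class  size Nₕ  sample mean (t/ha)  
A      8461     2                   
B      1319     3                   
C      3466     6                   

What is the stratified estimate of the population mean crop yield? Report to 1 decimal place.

3.1

N = 8461 + 1319 + 3466 = 13246.
Overall mean = Σ (Nₕ/N)·x̄ₕ — weight by population share, not a simple average.
Σ Nₕx̄ₕ = 8461·2 + 1319·3 + 3466·6 = 16922 + 3957 + 20796 = 41675.
Divide by N: 41675 / 13246 = 3.146... → 3.1.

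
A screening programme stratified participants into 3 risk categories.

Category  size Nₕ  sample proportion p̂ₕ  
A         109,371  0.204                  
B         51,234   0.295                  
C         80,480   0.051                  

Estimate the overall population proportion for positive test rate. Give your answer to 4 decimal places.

0.1723

N = 109371 + 51234 + 80480 = 241085.
Overall proportion = Σ (Nₕ/N)·p̂ₕ.
Σ Nₕp̂ₕ = 22311.684 + 15114.03 + 4104.48 = 41530.194.
41530.194 / 241085 = 0.172264... → 0.1723.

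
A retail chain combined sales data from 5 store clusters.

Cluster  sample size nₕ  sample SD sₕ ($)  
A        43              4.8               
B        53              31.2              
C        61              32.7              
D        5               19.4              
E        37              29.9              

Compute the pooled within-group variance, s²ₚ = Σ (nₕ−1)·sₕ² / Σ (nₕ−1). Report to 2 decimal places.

A: (43−1)·4.8² = 42·23.04 = 967.68
B: (53−1)·31.2² = 52·973.44 = 50618.88
C: (61−1)·32.7² = 60·1069.29 = 64157.4
D: (5−1)·19.4² = 4·376.36 = 1505.44
E: (37−1)·29.9² = 36·894.01 = 32184.36
Numerator = 149433.76; denominator = Σ(nₕ−1) = 194.
s²ₚ = 149433.76/194 = 770.2771... → 770.28.

770.28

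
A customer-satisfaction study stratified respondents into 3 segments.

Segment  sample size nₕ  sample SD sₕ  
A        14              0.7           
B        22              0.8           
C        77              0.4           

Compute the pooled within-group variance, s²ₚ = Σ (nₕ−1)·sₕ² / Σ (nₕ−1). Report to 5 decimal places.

0.29064

Degrees of freedom: 13 + 21 + 76 = 110.
Σ(nₕ−1)sₕ² = 13·0.49 + 21·0.64 + 76·0.16 = 31.97.
s²ₚ = 31.97 / 110 = 0.2906364... → 0.29064.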